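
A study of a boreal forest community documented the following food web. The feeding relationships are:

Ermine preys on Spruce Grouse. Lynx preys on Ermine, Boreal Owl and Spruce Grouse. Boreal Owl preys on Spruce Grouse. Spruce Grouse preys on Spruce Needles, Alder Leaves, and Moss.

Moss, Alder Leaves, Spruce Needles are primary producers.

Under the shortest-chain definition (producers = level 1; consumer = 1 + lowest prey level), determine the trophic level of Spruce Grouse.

Moss is a producer → level 1.
Spruce Grouse eats Moss → level 2.

Trophic level 2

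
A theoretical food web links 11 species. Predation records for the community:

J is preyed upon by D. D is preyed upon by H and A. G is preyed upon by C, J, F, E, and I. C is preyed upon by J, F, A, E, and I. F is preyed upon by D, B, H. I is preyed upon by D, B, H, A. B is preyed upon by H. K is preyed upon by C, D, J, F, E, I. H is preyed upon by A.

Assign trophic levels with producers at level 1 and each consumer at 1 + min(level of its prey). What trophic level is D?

K is a producer → level 1.
D eats K → level 2.

Trophic level 2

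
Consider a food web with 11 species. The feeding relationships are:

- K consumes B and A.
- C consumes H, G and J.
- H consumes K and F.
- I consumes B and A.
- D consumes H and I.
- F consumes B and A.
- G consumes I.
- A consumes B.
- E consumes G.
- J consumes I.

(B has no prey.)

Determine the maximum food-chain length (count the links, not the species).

4 links

One longest chain: B → A → I → G → E.
It has 5 species and 4 links.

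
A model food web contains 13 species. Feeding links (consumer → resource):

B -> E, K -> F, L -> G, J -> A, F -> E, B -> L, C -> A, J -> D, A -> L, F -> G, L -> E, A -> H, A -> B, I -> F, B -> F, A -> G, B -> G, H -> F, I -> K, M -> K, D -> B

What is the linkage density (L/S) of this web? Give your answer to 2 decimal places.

L/S = 1.62

There are L = 21 links among S = 13 species.
L/S = 21/13 = 1.6154 ≈ 1.62.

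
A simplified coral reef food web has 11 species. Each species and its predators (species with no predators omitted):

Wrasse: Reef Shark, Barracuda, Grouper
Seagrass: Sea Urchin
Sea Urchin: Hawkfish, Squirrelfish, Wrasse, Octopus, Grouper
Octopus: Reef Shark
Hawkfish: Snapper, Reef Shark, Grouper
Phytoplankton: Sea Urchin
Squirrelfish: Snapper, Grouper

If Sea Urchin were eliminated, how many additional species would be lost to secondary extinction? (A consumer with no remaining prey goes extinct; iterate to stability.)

Remove Sea Urchin.
Round 1: Hawkfish (all prey gone), Squirrelfish (all prey gone), Wrasse (all prey gone), Octopus (all prey gone) → extinct.
Round 2: Snapper (all prey gone), Reef Shark (all prey gone), Barracuda (all prey gone), Grouper (all prey gone) → extinct.
No further losses. Total secondary extinctions: 8.

8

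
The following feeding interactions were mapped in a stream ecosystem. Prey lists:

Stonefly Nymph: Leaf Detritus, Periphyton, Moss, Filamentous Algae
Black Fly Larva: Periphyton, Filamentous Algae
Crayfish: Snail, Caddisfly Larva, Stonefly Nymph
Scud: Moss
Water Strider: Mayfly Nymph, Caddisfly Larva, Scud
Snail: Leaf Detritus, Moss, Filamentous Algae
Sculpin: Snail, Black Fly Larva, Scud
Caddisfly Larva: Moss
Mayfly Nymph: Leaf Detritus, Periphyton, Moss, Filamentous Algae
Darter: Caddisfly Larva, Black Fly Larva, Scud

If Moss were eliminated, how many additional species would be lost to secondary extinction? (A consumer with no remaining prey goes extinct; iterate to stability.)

Remove Moss.
Round 1: Caddisfly Larva (all prey gone), Scud (all prey gone) → extinct.
No further losses. Total secondary extinctions: 2.

2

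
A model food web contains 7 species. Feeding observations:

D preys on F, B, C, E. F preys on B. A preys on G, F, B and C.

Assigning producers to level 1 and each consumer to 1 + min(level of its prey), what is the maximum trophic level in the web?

2

Producers (level 1): E, B, C, G.
Following each consumer down to its lowest-level prey: B → F (levels 1 through 2).
All prey of F (B 1) are at level 1 or above, so F is at level 1 + 1 = 2.
Every consumer has at least one prey at level 1 or below, so none exceeds level 2.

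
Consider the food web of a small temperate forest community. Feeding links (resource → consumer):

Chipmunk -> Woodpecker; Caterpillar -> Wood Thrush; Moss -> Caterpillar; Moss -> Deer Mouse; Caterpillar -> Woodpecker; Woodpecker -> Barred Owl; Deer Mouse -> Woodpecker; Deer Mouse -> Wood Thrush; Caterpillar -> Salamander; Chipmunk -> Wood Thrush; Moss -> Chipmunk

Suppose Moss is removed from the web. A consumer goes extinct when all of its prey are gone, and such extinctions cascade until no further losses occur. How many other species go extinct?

7

Remove Moss.
Round 1: Deer Mouse (all prey gone), Caterpillar (all prey gone), Chipmunk (all prey gone) → extinct.
Round 2: Salamander (all prey gone), Wood Thrush (all prey gone), Woodpecker (all prey gone) → extinct.
Round 3: Barred Owl (all prey gone) → extinct.
No further losses. Total secondary extinctions: 7.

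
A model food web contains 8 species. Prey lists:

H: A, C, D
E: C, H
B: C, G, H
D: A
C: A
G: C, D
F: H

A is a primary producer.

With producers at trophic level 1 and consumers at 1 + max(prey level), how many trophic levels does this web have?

Producers (level 1): A.
A → C → H → F gives F level 4.
No species has a prey at level 4, so no species reaches level 5.

4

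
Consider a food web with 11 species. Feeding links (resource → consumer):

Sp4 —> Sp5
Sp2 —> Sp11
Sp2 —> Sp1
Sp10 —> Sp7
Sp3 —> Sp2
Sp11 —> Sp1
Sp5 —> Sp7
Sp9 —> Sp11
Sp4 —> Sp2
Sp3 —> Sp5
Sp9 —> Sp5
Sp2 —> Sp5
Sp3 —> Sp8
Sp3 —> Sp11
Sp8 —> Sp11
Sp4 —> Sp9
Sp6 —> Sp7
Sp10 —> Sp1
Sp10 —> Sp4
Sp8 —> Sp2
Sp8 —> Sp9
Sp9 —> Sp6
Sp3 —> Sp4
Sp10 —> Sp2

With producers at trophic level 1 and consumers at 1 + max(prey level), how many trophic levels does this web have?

5

Producers (level 1): Sp3, Sp10.
Sp3 → Sp4 → Sp9 → Sp11 → Sp1 gives Sp1 level 5.
No species has a prey at level 5, so no species reaches level 6.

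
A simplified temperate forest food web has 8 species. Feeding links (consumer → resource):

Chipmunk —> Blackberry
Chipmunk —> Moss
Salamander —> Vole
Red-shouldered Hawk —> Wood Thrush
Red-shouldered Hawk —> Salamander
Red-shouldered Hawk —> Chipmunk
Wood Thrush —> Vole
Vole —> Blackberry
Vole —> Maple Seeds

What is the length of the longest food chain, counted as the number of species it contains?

4 species

One longest chain: Blackberry → Vole → Salamander → Red-shouldered Hawk.
It has 4 species and 3 links.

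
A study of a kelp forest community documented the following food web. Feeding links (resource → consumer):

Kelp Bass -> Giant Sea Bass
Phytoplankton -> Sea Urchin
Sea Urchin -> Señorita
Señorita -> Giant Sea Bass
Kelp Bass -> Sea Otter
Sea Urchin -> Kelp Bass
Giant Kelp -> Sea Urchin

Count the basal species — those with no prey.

Basal species (no prey listed): Giant Kelp, Phytoplankton.
Count: 2.

2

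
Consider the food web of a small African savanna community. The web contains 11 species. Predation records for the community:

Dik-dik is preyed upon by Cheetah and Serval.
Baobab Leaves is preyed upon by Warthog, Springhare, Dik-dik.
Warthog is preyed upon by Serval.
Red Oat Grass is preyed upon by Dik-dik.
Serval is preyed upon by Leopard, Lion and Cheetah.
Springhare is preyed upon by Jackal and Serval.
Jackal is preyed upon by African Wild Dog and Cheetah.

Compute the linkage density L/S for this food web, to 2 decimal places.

L/S = 1.27

There are L = 14 links among S = 11 species.
L/S = 14/11 = 1.2727 ≈ 1.27.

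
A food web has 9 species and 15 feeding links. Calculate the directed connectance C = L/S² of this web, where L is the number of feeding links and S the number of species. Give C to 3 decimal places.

The web has S = 9 species and L = 15 feeding links.
C = L / S² = 15 / 81 = 0.1852 ≈ 0.185.

C = 0.185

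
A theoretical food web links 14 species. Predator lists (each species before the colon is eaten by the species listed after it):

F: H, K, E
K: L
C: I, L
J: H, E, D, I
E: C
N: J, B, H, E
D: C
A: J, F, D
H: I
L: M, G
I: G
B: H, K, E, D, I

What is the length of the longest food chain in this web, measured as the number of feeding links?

One longest chain: N → J → D → C → L → M.
It has 6 species and 5 links.

5 links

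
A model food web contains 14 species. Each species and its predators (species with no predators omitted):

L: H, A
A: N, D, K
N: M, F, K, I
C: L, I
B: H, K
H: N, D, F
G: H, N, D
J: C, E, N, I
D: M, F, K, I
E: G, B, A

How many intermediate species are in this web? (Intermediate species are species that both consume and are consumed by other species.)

9

Intermediate species (has both prey and predators): C, E, G, L, B, H, A, N, D.
Count: 9.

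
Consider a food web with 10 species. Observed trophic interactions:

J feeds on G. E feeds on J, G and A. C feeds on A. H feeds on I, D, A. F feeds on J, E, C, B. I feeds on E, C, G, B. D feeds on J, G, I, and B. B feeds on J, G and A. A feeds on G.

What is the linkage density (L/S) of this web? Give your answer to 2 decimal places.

L/S = 2.40

There are L = 24 links among S = 10 species.
L/S = 24/10 = 2.4000 ≈ 2.40.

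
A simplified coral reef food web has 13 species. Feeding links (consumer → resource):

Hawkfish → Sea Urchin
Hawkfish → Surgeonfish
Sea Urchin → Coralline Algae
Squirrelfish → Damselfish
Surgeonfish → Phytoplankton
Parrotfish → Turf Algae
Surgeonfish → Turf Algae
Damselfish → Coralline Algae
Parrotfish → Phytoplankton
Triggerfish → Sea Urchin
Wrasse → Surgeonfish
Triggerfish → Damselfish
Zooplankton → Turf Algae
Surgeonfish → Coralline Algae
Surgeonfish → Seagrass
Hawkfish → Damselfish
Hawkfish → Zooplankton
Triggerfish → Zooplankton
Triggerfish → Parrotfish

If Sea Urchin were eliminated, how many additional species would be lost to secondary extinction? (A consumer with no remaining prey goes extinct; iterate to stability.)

0

Remove Sea Urchin.
Every predator of it retains at least one other prey: Hawkfish still has Surgeonfish, Zooplankton, Damselfish; Triggerfish still has Parrotfish, Zooplankton, Damselfish.
No consumer loses all prey, so no secondary extinctions occur.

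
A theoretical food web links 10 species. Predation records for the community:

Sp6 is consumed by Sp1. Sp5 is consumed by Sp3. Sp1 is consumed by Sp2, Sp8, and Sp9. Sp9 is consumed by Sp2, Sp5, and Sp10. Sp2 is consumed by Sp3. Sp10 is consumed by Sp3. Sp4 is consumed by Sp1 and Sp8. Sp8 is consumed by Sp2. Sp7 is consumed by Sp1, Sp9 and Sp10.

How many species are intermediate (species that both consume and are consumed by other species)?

6

Intermediate species (has both prey and predators): Sp1, Sp9, Sp8, Sp10, Sp5, Sp2.
Count: 6.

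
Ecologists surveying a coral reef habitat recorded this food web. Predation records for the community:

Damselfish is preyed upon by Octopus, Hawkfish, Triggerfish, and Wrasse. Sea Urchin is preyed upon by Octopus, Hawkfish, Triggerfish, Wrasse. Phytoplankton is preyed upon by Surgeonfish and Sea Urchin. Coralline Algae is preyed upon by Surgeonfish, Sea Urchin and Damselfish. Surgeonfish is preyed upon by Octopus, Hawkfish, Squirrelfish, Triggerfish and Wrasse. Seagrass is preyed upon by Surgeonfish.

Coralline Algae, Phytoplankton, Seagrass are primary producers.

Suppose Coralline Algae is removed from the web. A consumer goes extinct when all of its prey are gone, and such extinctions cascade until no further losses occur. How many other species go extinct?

Remove Coralline Algae.
Round 1: Damselfish (all prey gone) → extinct.
No further losses. Total secondary extinctions: 1.

1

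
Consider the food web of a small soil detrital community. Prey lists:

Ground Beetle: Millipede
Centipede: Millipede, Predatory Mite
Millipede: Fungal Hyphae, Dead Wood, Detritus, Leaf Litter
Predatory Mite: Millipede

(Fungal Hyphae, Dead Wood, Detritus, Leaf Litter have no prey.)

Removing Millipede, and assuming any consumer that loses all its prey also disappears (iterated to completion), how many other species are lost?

3

Remove Millipede.
Round 1: Ground Beetle (all prey gone), Predatory Mite (all prey gone) → extinct.
Round 2: Centipede (all prey gone) → extinct.
No further losses. Total secondary extinctions: 3.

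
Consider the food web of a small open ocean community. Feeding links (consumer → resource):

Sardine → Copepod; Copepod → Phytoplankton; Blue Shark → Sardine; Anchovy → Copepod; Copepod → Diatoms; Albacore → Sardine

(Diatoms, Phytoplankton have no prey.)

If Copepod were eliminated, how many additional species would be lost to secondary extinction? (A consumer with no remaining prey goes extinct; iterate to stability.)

Remove Copepod.
Round 1: Sardine (all prey gone), Anchovy (all prey gone) → extinct.
Round 2: Blue Shark (all prey gone), Albacore (all prey gone) → extinct.
No further losses. Total secondary extinctions: 4.

4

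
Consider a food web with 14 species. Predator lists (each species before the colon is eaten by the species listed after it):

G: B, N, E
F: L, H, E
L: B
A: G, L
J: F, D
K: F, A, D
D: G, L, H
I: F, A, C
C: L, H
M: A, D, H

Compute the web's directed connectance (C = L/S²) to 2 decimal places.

The web has S = 14 species and L = 25 feeding links.
C = L / S² = 25 / 196 = 0.1276 ≈ 0.13.

C = 0.13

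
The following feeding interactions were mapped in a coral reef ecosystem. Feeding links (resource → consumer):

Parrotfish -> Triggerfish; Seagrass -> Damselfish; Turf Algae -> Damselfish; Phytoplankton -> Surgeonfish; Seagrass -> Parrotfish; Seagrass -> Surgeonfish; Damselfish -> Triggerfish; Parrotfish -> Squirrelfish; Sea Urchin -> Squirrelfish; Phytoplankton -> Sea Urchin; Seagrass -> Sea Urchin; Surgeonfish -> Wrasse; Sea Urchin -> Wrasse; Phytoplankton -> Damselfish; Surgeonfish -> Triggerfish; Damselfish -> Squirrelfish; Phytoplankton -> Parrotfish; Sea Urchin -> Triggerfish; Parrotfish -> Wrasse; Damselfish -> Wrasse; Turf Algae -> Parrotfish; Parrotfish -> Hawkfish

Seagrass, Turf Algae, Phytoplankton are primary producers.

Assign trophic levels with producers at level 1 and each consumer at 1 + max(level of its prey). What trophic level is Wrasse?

Seagrass is a producer → level 1.
Sea Urchin eats Seagrass (level 1); other prey at levels: Phytoplankton 1 → level 2.
Wrasse eats Sea Urchin (level 2); other prey at levels: Damselfish 2, Parrotfish 2, Surgeonfish 2 → level 3.

Trophic level 3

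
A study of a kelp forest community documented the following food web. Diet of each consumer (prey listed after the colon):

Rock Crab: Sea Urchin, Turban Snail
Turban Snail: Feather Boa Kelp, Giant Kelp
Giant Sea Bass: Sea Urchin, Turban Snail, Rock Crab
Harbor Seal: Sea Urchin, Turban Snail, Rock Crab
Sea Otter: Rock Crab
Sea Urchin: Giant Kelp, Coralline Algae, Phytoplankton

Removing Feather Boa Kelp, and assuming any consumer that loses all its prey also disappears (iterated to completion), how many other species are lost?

0

Remove Feather Boa Kelp.
Every predator of it retains at least one other prey: Turban Snail still has Giant Kelp.
No consumer loses all prey, so no secondary extinctions occur.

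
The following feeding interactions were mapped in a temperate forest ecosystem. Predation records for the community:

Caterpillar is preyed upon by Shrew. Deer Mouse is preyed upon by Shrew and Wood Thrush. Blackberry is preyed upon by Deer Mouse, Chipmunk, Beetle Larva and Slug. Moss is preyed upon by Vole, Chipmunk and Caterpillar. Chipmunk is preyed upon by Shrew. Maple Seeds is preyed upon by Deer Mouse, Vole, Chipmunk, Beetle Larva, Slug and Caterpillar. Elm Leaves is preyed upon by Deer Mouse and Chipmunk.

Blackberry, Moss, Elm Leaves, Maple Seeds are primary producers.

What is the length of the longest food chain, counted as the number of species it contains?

One longest chain: Blackberry → Deer Mouse → Wood Thrush.
It has 3 species and 2 links.

3 species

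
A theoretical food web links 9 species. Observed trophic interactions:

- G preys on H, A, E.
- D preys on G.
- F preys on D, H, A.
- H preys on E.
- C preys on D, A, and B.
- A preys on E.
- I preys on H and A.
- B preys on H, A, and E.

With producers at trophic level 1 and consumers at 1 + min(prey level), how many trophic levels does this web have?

3

Producers (level 1): E.
Following each consumer down to its lowest-level prey: E → H → F (levels 1 through 3).
All prey of F (H 2, A 2, D 3) are at level 2 or above, so F is at level 1 + 2 = 3.
Every consumer has at least one prey at level 2 or below, so none exceeds level 3.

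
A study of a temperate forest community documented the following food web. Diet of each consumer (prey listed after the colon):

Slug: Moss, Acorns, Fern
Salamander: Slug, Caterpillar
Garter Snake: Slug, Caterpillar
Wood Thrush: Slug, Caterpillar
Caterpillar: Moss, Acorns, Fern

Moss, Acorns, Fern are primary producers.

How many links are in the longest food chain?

2 links

One longest chain: Moss → Slug → Wood Thrush.
It has 3 species and 2 links.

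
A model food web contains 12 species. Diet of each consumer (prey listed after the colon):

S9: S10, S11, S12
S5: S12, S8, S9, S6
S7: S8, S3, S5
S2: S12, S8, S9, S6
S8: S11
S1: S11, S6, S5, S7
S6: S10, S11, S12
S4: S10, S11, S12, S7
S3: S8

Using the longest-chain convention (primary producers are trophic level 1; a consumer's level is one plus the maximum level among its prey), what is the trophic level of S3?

Trophic level 3

S11 is a producer → level 1.
S8 eats S11 → level 2.
S3 eats S8 → level 3.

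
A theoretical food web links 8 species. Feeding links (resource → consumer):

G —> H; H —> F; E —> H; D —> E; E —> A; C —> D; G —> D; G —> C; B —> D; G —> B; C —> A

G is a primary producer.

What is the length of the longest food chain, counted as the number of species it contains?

One longest chain: G → C → D → E → H → F.
It has 6 species and 5 links.

6 species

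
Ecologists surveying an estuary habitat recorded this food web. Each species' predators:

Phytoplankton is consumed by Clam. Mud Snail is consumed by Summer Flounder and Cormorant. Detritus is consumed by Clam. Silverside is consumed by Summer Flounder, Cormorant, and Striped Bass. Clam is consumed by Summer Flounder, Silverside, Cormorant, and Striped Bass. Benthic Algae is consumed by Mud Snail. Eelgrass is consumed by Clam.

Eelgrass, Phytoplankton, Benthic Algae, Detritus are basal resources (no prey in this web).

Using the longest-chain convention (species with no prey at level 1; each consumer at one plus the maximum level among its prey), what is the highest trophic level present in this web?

4

Basal resources (level 1): Eelgrass, Phytoplankton, Benthic Algae, Detritus.
Eelgrass → Clam → Silverside → Summer Flounder gives Summer Flounder level 4.
No species has a prey at level 4, so no species reaches level 5.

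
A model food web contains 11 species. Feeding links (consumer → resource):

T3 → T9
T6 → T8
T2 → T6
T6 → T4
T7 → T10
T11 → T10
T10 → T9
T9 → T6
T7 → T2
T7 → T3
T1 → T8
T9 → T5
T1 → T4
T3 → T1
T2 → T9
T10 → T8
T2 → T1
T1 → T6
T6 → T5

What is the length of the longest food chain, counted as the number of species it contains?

One longest chain: T8 → T6 → T9 → T10 → T7.
It has 5 species and 4 links.

5 species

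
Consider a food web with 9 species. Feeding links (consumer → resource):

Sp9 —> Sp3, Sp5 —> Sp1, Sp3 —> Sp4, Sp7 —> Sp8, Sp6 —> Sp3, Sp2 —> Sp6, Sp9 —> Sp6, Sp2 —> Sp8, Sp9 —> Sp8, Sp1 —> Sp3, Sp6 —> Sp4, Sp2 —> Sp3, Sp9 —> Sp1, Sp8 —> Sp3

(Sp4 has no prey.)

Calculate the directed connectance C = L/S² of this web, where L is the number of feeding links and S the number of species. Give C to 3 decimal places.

The web has S = 9 species and L = 14 feeding links.
C = L / S² = 14 / 81 = 0.1728 ≈ 0.173.

C = 0.173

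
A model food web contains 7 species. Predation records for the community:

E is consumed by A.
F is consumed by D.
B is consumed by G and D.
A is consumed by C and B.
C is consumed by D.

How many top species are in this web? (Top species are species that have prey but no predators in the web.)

Top species (has prey, but nothing eats it): G, D.
Count: 2.

2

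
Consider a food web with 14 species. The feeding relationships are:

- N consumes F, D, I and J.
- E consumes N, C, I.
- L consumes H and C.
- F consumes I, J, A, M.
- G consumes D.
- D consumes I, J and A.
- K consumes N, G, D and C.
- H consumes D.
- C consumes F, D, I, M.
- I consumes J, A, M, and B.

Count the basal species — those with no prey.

Basal species (no prey listed): J, A, M, B.
Count: 4.

4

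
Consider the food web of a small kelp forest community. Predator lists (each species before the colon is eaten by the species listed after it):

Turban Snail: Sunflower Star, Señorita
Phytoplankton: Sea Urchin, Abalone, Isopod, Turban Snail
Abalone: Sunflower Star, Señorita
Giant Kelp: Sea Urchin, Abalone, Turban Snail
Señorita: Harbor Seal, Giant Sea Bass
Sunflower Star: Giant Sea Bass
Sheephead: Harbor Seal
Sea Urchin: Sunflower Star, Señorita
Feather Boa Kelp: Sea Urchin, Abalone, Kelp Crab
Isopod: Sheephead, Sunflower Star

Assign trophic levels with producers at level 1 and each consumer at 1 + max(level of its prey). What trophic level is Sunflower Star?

Trophic level 3

Phytoplankton is a producer → level 1.
Sea Urchin eats Phytoplankton (level 1); other prey at levels: Feather Boa Kelp 1, Giant Kelp 1 → level 2.
Sunflower Star eats Sea Urchin (level 2); other prey at levels: Abalone 2, Isopod 2, Turban Snail 2 → level 3.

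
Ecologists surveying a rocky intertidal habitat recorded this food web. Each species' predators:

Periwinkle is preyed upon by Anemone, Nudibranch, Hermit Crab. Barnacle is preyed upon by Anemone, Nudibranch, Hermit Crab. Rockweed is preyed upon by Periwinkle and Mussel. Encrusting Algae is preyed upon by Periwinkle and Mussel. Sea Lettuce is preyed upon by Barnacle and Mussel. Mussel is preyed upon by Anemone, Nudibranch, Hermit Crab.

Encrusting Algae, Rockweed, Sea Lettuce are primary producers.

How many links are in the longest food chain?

2 links

One longest chain: Sea Lettuce → Barnacle → Hermit Crab.
It has 3 species and 2 links.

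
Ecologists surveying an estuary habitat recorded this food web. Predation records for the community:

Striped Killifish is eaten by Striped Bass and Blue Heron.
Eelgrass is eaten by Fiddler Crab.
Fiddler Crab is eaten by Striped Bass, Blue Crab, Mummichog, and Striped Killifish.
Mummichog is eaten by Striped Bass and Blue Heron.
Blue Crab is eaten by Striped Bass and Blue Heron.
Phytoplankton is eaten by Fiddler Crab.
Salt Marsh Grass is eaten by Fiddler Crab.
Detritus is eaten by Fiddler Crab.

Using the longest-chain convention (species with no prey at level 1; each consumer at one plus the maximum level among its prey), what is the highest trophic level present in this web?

4

Basal resources (level 1): Salt Marsh Grass, Phytoplankton, Eelgrass, Detritus.
Salt Marsh Grass → Fiddler Crab → Mummichog → Blue Heron gives Blue Heron level 4.
No species has a prey at level 4, so no species reaches level 5.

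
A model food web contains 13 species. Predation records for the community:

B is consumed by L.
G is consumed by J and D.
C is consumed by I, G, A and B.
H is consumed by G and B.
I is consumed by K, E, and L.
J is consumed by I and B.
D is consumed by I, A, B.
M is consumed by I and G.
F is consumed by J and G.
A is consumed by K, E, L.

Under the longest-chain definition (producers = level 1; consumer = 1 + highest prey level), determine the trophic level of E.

H is a producer → level 1.
G eats H (level 1); other prey at levels: C 1, F 1, M 1 → level 2.
D eats G → level 3.
I eats D (level 3); other prey at levels: C 1, M 1, J 3 → level 4.
E eats I (level 4); other prey at levels: A 4 → level 5.

Trophic level 5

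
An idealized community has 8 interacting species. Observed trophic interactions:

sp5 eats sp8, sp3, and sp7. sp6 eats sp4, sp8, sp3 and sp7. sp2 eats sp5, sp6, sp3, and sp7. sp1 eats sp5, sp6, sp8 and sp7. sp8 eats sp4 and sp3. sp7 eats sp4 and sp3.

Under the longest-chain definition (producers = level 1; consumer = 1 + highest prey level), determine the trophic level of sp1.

Trophic level 4

sp4 is a producer → level 1.
sp8 eats sp4 (level 1); other prey at levels: sp3 1 → level 2.
sp5 eats sp8 (level 2); other prey at levels: sp3 1, sp7 2 → level 3.
sp1 eats sp5 (level 3); other prey at levels: sp8 2, sp7 2, sp6 3 → level 4.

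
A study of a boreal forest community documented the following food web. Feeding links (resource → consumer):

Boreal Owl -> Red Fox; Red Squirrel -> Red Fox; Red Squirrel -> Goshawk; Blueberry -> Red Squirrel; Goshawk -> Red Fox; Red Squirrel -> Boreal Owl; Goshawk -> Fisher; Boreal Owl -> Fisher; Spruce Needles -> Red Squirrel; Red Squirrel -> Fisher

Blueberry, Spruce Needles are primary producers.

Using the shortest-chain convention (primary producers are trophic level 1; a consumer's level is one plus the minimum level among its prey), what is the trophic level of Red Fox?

Blueberry is a producer → level 1.
Red Squirrel eats Blueberry → level 2.
Red Fox eats Red Squirrel → level 3.
No prey of Red Fox is below level 2, so 3 is the minimum.

Trophic level 3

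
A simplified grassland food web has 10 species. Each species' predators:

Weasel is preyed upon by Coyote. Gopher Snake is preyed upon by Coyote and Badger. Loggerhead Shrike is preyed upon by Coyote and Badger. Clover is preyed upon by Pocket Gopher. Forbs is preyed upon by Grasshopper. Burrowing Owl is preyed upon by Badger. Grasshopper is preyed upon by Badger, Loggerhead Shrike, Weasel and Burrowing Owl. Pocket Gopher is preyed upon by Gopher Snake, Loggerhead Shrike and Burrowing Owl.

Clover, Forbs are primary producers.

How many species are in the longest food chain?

4 species

One longest chain: Forbs → Grasshopper → Burrowing Owl → Badger.
It has 4 species and 3 links.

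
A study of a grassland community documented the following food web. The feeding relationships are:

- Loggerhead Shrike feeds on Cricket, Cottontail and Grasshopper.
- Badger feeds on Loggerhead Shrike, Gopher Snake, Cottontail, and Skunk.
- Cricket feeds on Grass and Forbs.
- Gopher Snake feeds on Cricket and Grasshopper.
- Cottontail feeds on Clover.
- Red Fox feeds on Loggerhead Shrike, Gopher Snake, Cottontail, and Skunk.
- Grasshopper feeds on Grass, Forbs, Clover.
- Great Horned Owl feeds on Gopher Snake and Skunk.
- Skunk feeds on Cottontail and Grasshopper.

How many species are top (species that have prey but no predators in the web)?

Top species (has prey, but nothing eats it): Great Horned Owl, Red Fox, Badger.
Count: 3.

3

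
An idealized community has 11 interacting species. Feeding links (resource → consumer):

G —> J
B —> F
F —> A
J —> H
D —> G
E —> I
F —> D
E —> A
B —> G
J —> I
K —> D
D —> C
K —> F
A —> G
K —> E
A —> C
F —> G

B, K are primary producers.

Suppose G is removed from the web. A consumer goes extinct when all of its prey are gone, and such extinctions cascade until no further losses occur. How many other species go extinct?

2

Remove G.
Round 1: J (all prey gone) → extinct.
Round 2: H (all prey gone) → extinct.
No further losses. Total secondary extinctions: 2.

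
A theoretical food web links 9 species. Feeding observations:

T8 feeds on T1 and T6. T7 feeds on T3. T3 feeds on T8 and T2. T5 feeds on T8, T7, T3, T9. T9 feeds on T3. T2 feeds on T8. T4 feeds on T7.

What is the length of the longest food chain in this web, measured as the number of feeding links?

One longest chain: T6 → T8 → T2 → T3 → T9 → T5.
It has 6 species and 5 links.

5 links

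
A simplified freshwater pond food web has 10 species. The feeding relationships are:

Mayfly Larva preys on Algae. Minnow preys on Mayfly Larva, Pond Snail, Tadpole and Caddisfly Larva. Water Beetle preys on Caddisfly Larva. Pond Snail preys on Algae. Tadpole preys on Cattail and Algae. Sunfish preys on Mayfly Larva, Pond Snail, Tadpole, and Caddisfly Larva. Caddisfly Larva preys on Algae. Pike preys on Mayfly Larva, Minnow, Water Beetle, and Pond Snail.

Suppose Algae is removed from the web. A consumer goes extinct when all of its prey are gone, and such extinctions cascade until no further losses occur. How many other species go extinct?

Remove Algae.
Round 1: Mayfly Larva (all prey gone), Caddisfly Larva (all prey gone), Pond Snail (all prey gone) → extinct.
Round 2: Water Beetle (all prey gone) → extinct.
No further losses. Total secondary extinctions: 4.

4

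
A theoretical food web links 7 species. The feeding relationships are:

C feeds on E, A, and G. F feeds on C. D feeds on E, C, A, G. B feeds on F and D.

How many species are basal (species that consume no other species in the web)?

3

Basal species (no prey listed): E, A, G.
Count: 3.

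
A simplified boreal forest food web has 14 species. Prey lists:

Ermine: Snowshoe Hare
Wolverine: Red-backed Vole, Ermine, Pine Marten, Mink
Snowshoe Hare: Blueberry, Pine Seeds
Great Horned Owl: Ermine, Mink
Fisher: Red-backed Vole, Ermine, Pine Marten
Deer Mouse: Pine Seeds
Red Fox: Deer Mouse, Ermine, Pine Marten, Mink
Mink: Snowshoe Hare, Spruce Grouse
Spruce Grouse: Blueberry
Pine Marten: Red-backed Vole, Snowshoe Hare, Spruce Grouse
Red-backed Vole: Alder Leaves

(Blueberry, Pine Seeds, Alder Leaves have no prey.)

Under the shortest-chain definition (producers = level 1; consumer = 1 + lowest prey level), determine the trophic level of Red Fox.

Trophic level 3

Pine Seeds is a producer → level 1.
Deer Mouse eats Pine Seeds → level 2.
Red Fox eats Deer Mouse → level 3.
No prey of Red Fox is below level 2, so 3 is the minimum.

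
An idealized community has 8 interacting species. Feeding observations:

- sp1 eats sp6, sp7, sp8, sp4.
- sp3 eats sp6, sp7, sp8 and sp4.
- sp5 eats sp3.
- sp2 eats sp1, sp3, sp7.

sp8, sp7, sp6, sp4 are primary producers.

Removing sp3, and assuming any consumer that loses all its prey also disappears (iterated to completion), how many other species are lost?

1

Remove sp3.
Round 1: sp5 (all prey gone) → extinct.
No further losses. Total secondary extinctions: 1.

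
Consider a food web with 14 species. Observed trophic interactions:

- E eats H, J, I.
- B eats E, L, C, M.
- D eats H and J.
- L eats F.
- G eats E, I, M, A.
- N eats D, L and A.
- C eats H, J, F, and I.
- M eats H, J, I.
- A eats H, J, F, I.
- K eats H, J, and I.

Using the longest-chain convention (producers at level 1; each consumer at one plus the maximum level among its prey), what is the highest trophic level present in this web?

Producers (level 1): J, F, H, I.
J → E → G gives G level 3.
No species has a prey at level 3, so no species reaches level 4.

3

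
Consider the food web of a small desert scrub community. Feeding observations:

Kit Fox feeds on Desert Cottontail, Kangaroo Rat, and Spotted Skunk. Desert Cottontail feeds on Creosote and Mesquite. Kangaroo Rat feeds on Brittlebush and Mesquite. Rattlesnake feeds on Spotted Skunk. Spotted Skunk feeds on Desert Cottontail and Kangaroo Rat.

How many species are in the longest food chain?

4 species

One longest chain: Mesquite → Desert Cottontail → Spotted Skunk → Rattlesnake.
It has 4 species and 3 links.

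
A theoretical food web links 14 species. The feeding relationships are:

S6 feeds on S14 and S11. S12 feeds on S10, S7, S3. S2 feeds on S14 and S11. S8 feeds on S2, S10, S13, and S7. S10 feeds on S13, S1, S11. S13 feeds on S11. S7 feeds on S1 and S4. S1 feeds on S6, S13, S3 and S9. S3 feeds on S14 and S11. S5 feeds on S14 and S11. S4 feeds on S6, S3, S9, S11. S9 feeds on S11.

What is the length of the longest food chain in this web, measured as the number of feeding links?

One longest chain: S11 → S13 → S1 → S10 → S8.
It has 5 species and 4 links.

4 links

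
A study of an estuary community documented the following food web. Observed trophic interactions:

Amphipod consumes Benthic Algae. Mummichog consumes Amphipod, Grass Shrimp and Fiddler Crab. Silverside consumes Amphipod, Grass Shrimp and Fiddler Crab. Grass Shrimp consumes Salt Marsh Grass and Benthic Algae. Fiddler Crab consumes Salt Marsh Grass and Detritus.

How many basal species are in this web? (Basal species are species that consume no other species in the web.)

3

Basal species (no prey listed): Detritus, Benthic Algae, Salt Marsh Grass.
Count: 3.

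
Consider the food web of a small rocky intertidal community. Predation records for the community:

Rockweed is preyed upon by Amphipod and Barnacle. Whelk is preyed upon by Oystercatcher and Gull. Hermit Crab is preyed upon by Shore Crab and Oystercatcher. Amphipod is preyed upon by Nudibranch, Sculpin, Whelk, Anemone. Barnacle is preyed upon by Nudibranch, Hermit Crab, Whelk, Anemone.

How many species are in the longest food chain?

4 species

One longest chain: Rockweed → Barnacle → Whelk → Gull.
It has 4 species and 3 links.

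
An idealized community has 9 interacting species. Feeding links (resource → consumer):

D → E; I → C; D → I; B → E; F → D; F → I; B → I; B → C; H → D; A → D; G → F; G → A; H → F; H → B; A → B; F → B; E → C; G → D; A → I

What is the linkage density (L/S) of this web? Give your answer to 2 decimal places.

L/S = 2.11

There are L = 19 links among S = 9 species.
L/S = 19/9 = 2.1111 ≈ 2.11.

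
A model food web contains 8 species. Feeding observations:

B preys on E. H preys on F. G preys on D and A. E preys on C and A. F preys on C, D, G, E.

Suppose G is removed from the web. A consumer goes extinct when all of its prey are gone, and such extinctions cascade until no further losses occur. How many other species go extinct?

0

Remove G.
Every predator of it retains at least one other prey: F still has C, D, E.
No consumer loses all prey, so no secondary extinctions occur.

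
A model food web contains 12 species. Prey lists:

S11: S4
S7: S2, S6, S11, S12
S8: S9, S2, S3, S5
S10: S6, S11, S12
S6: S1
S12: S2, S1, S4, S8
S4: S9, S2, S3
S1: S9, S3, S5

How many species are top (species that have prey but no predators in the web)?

Top species (has prey, but nothing eats it): S7, S10.
Count: 2.

2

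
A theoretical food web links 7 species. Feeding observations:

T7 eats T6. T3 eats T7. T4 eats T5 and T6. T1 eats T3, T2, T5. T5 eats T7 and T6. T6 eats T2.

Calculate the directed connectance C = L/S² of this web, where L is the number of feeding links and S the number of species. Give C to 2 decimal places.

C = 0.20

The web has S = 7 species and L = 10 feeding links.
C = L / S² = 10 / 49 = 0.2041 ≈ 0.20.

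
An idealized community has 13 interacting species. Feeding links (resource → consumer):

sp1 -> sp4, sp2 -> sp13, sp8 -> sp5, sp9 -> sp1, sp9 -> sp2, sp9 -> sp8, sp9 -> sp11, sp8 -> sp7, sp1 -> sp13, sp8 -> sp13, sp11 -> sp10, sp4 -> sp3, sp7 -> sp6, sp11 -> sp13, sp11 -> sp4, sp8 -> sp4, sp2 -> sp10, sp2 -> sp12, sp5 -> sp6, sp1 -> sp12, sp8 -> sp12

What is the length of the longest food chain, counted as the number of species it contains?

4 species

One longest chain: sp9 → sp8 → sp4 → sp3.
It has 4 species and 3 links.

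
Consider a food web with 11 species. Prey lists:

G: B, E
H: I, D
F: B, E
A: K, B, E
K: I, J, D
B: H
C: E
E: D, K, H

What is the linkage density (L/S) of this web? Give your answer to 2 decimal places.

L/S = 1.55

There are L = 17 links among S = 11 species.
L/S = 17/11 = 1.5455 ≈ 1.55.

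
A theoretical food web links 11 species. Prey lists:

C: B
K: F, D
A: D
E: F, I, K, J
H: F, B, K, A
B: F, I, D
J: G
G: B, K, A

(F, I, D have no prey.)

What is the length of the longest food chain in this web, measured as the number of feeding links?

4 links

One longest chain: F → B → G → J → E.
It has 5 species and 4 links.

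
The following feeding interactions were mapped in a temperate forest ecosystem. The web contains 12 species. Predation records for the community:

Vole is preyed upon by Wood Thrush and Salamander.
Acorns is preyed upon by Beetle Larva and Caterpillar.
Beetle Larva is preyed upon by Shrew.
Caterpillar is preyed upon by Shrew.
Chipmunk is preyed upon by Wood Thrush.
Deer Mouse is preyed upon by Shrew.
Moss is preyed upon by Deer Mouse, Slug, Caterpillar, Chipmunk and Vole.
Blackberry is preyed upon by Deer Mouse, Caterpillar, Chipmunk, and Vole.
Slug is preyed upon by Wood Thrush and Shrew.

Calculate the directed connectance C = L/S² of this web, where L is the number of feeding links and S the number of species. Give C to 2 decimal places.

C = 0.13

The web has S = 12 species and L = 19 feeding links.
C = L / S² = 19 / 144 = 0.1319 ≈ 0.13.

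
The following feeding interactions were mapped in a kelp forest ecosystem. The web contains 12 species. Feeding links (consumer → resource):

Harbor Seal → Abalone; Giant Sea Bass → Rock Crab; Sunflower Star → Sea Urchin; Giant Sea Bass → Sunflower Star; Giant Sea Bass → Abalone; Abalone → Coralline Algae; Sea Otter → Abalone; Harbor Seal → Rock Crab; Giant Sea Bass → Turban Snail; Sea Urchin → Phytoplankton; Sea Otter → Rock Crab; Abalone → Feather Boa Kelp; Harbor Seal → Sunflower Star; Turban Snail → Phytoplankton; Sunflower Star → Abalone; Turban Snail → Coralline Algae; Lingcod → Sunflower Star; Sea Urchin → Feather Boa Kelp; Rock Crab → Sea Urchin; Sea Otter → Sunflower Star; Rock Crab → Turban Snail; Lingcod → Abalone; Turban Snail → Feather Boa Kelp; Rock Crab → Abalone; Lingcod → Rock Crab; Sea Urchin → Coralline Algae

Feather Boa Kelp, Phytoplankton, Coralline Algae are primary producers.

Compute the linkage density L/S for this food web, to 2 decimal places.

L/S = 2.17

There are L = 26 links among S = 12 species.
L/S = 26/12 = 2.1667 ≈ 2.17.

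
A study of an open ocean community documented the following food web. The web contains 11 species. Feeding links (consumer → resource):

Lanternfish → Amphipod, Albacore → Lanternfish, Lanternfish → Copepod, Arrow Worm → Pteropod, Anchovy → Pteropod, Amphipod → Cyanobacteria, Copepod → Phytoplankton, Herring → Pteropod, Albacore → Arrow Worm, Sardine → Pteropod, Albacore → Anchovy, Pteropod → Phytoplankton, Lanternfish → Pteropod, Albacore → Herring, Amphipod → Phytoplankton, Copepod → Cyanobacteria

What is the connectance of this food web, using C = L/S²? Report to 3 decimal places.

The web has S = 11 species and L = 16 feeding links.
C = L / S² = 16 / 121 = 0.1322 ≈ 0.132.

C = 0.132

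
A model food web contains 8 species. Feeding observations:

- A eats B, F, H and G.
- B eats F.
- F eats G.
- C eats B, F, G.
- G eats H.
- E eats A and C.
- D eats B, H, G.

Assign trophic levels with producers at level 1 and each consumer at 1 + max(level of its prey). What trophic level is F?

H is a producer → level 1.
G eats H → level 2.
F eats G → level 3.

Trophic level 3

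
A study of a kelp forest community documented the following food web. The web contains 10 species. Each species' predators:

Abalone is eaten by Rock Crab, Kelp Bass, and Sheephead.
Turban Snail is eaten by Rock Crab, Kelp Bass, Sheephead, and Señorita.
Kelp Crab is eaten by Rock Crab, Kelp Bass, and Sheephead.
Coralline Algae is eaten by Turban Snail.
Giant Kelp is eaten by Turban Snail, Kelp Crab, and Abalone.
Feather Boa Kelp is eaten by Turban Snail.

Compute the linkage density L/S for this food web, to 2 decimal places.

There are L = 15 links among S = 10 species.
L/S = 15/10 = 1.5000 ≈ 1.50.

L/S = 1.50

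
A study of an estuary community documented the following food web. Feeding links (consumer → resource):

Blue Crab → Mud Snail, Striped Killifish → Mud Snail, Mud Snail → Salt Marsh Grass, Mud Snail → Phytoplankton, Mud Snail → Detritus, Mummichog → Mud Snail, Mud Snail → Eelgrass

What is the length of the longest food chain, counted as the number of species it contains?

3 species

One longest chain: Phytoplankton → Mud Snail → Mummichog.
It has 3 species and 2 links.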